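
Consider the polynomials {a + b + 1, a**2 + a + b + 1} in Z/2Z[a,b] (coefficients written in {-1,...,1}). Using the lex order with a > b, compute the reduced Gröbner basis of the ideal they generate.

G = {a + b + 1, b**2 + 1}

Buchberger's algorithm terminates because the ascending chain of leading-term ideals stabilizes.

f_1 = a + b + 1, LT = a.
f_2 = a**2 + a + b + 1, LT = a**2.

S(f_1,f_2): lcm = a**2. S = a*b + b + 1.
  leading term a*b: subtract (b)·f_1 from a*b + b + 1 → b**2 + 1
  leading term b**2: no divisor's leading term divides it; move b**2 to the remainder.
  leading term 1: no divisor's leading term divides it; move 1 to the remainder.
  remainder b**2 + 1 ≠ 0; add g_3 = b**2 + 1 to the basis.

S(f_1,g_3): leading monomials are coprime, so the S-polynomial reduces to 0 (Buchberger's first criterion).
S(f_2,g_3): leading monomials are coprime, so the S-polynomial reduces to 0 (Buchberger's first criterion).
Every S-polynomial of the final basis reduces to 0, so we have a Gröbner basis.
Inter-reduce: drop elements whose leading term is divisible by another's, tail-reduce, and make monic.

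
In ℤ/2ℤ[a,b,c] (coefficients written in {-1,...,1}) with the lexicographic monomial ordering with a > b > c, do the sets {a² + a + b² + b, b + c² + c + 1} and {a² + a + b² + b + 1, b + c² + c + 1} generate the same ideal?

No, the ideals differ.

For a fixed monomial order, each ideal has a unique reduced Gröbner basis; comparing bases decides equality.
Buchberger on the first generating set:
f_1 = a² + a + b² + b, LT = a².
f_2 = b + c² + c + 1, LT = b.

The S-polynomials (S(f_1,f_2)) all reduce to 0 modulo the current basis, so we have a Gröbner basis.
Inter-reduce: drop elements whose leading term is divisible by another's, tail-reduce, and make monic.
Reduced Gröbner basis: {a² + a + c⁴ + c, b + c² + c + 1}.

Buchberger on the second generating set:
h_1 = a² + a + b² + b + 1, LT = a².
h_2 = b + c² + c + 1, LT = b.

The S-polynomials (S(h_1,h_2)) all reduce to 0 modulo the current basis, so we have a Gröbner basis.
Inter-reduce: drop elements whose leading term is divisible by another's, tail-reduce, and make monic.
Reduced Gröbner basis: {a² + a + c⁴ + c + 1, b + c² + c + 1}.

Since the reduced bases disagree, the two ideals are not the same.
The same test decides containment: I ⊆ J iff every generator of I reduces to 0 modulo a Gröbner basis of J.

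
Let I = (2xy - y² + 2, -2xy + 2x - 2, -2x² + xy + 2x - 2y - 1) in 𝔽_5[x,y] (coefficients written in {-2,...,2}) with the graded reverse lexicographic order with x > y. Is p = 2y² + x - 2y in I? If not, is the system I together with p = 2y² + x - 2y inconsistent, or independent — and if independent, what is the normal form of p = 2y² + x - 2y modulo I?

First compute the reduced Gröbner basis of I by Buchberger's algorithm.
f_1 = 2xy - y² + 2, LT = xy.
f_2 = -2xy + 2x - 2, LT = xy.
f_3 = -2x² + xy + 2x - 2y - 1, LT = x².

S(f_1,f_2): lcm = xy. S = 2y² + x.
  leading term y²: no divisor's leading term divides it; move 2y² to the remainder.
  leading term x: no divisor's leading term divides it; move x to the remainder.
  remainder 2y² + x ≠ 0; add h_4 = 2y² + x to the basis.

S(f_1,f_3): lcm = x²y. S = xy - y² + x + 2y.
  leading term xy: subtract (-2)·f_1 from xy - y² + x + 2y → 2y² + x + 2y - 1
  leading term y²: subtract (1)·h_4 from 2y² + x + 2y - 1 → 2y - 1
  leading term y: no divisor's leading term divides it; move 2y to the remainder.
  leading term 1: no divisor's leading term divides it; move -1 to the remainder.
  remainder 2y - 1 ≠ 0; add h_5 = 2y - 1 to the basis.

S(f_2,f_3): lcm = x²y. S = -2xy² - x² + xy - y² + x + 2y.
  leading term xy²: subtract (-y)·f_1 from -2xy² - x² + xy - y² + x + 2y → -y³ - x² + xy - y² + x - y
  leading term y³: subtract (2y)·h_4 from -y³ - x² + xy - y² + x - y → -x² - xy - y² + x - y
  leading term x²: subtract (-2)·f_3 from -x² - xy - y² + x - y → xy - y² - 2
  leading term xy: subtract (-2)·f_1 from xy - y² - 2 → 2y² + 2
  leading term y²: subtract (1)·h_4 from 2y² + 2 → -x + 2
  leading term x: no divisor's leading term divides it; move -x to the remainder.
  leading term 1: no divisor's leading term divides it; move 2 to the remainder.
  remainder -x + 2 ≠ 0; add h_6 = -x + 2 to the basis.

S(f_1,h_4): lcm = xy². S = 2y³ + 2x² + y.
  leading term y³: subtract (y)·h_4 from 2y³ + 2x² + y → 2x² - xy + y
  leading term x²: subtract (-1)·f_3 from 2x² - xy + y → 2x - y - 1
  leading term x: subtract (-2)·h_6 from 2x - y - 1 → -y - 2
  leading term y: subtract (2)·h_5 from -y - 2 → 0
  remainder 0.

S(f_2,h_4): lcm = xy². S = 2x² - xy + y.
  leading term x²: subtract (-1)·f_3 from 2x² - xy + y → 2x - y - 1
  leading term x: subtract (-2)·h_6 from 2x - y - 1 → -y - 2
  leading term y: subtract (2)·h_5 from -y - 2 → 0
  remainder 0.

S(f_3,h_4): leading monomials are coprime, so the S-polynomial reduces to 0 (Buchberger's first criterion).
S(f_1,h_5): lcm = xy. S = 2y² - 2x + 1.
  leading term y²: subtract (1)·h_4 from 2y² - 2x + 1 → 2x + 1
  leading term x: subtract (-2)·h_6 from 2x + 1 → 0
  remainder 0.

S(f_2,h_5): lcm = xy. S = 2x + 1.
  leading term x: subtract (-2)·h_6 from 2x + 1 → 0
  remainder 0.

S(f_3,h_5): leading monomials are coprime, so the S-polynomial reduces to 0 (Buchberger's first criterion).
S(h_4,h_5): lcm = y². S = -2x - 2y.
  leading term x: subtract (2)·h_6 from -2x - 2y → -2y + 1
  leading term y: subtract (-1)·h_5 from -2y + 1 → 0
  remainder 0.

S(f_1,h_6): lcm = xy. S = 2y² + 2y + 1.
  leading term y²: subtract (1)·h_4 from 2y² + 2y + 1 → -x + 2y + 1
  leading term x: subtract (1)·h_6 from -x + 2y + 1 → 2y - 1
  leading term y: subtract (1)·h_5 from 2y - 1 → 0
  remainder 0.

S(f_2,h_6): lcm = xy. S = -x + 2y + 1.
  leading term x: subtract (1)·h_6 from -x + 2y + 1 → 2y - 1
  leading term y: subtract (1)·h_5 from 2y - 1 → 0
  remainder 0.

S(f_3,h_6): lcm = x². S = 2xy + x + y - 2.
  leading term xy: subtract (1)·f_1 from 2xy + x + y - 2 → y² + x + y + 1
  leading term y²: subtract (-2)·h_4 from y² + x + y + 1 → -2x + y + 1
  leading term x: subtract (2)·h_6 from -2x + y + 1 → y + 2
  leading term y: subtract (-2)·h_5 from y + 2 → 0
  remainder 0.

S(h_4,h_6): leading monomials are coprime, so the S-polynomial reduces to 0 (Buchberger's first criterion).
S(h_5,h_6): leading monomials are coprime, so the S-polynomial reduces to 0 (Buchberger's first criterion).
Every S-polynomial of the final basis reduces to 0, so we have a Gröbner basis.
Inter-reduce: drop elements whose leading term is divisible by another's, tail-reduce, and make monic.
Reduced Gröbner basis: {x - 2, y + 2}.
Label its elements g_1 = x - 2, g_2 = y + 2.

Reduce p = 2y² + x - 2y modulo G:
  leading term y²: subtract (2y)·g_2 from 2y² + x - 2y → x - y
  leading term x: subtract (1)·g_1 from x - y → -y + 2
  leading term y: subtract (-1)·g_2 from -y + 2 → -1
  leading term 1: no divisor's leading term divides it; move -1 to the remainder.
  normal form = -1.
The normal form is nonzero, so p ∉ I. Since p minus its normal form lies in I, I + (p) = I + (r) where r = -1; decide whether this ideal is the whole ring.
Here r = -1 is a nonzero constant, hence a unit: 1 ∈ I + (p), the Gröbner basis of I + (p) is {1}, and the enlarged system has no common solution — adjoining p is inconsistent.

Adjoining 2y² + x - 2y makes the ideal the whole ring: the system is inconsistent.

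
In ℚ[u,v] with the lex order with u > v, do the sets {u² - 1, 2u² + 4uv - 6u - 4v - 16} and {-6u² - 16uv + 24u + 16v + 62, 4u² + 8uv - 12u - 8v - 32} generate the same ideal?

Yes, the ideals are equal.

Two ideals are equal iff their reduced Gröbner bases coincide (the reduced basis is unique for a fixed ordering).
Buchberger on the first generating set:
f_1 = u² - 1, LT = u².
f_2 = 2u² + 4uv - 6u - 4v - 16, LT = u².

S(f_1,f_2): lcm = u². S = -2uv + 3u + 2v + 7.
  leading term uv: no divisor's leading term divides it; move -2uv to the remainder.
  leading term u: no divisor's leading term divides it; move 3u to the remainder.
  leading term v: no divisor's leading term divides it; move 2v to the remainder.
  leading term 1: no divisor's leading term divides it; move 7 to the remainder.
  remainder -2uv + 3u + 2v + 7 ≠ 0; add g_3 = -2uv + 3u + 2v + 7 to the basis.

S(f_1,g_3): lcm = u²v. S = 3/2u² + uv + 7/2u - v.
  leading term u²: subtract (3/2)·f_1 from 3/2u² + uv + 7/2u - v → uv + 7/2u - v + 3/2
  leading term uv: subtract (-½)·g_3 from uv + 7/2u - v + 3/2 → 5u + 5
  leading term u: no divisor's leading term divides it; move 5u to the remainder.
  leading term 1: no divisor's leading term divides it; move 5 to the remainder.
  remainder 5u + 5 ≠ 0; add g_4 = 5u + 5 to the basis.

S(g_3,g_4): lcm = uv. S = -3/2u - 2v - 7/2.
  leading term u: subtract (-3/10)·g_4 from -3/2u - 2v - 7/2 → -2v - 2
  leading term v: no divisor's leading term divides it; move -2v to the remainder.
  leading term 1: no divisor's leading term divides it; move -2 to the remainder.
  remainder -2v - 2 ≠ 0; add g_5 = -2v - 2 to the basis.

The other S-polynomials (S(f_2,g_3), S(f_1,g_4), S(f_2,g_4), S(f_1,g_5), S(f_2,g_5), S(g_3,g_5), S(g_4,g_5)) all reduce to 0 modulo the current basis, so we have a Gröbner basis.
Inter-reduce: drop elements whose leading term is divisible by another's, tail-reduce, and make monic.
Reduced Gröbner basis: {u + 1, v + 1}.

Buchberger on the second generating set:
h_1 = -6u² - 16uv + 24u + 16v + 62, LT = u².
h_2 = 4u² + 8uv - 12u - 8v - 32, LT = u².

S(h_1,h_2): lcm = u². S = ⅔uv - u - ⅔v - 7/3.
  leading term uv: no divisor's leading term divides it; move ⅔uv to the remainder.
  leading term u: no divisor's leading term divides it; move -u to the remainder.
  leading term v: no divisor's leading term divides it; move -⅔v to the remainder.
  leading term 1: no divisor's leading term divides it; move -7/3 to the remainder.
  remainder ⅔uv - u - ⅔v - 7/3 ≠ 0; add k_3 = ⅔uv - u - ⅔v - 7/3 to the basis.

S(h_1,k_3): lcm = u²v. S = 3/2u² + 8/3uv² - 3uv + 7/2u - 8/3v² - 31/3v.
  leading term u²: subtract (-¼)·h_1 from 3/2u² + 8/3uv² - 3uv + 7/2u - 8/3v² - 31/3v → 8/3uv² - 7uv + 19/2u - 8/3v² - 19/3v + 31/2
  leading term uv²: subtract (4v)·k_3 from 8/3uv² - 7uv + 19/2u - 8/3v² - 19/3v + 31/2 → -3uv + 19/2u + 3v + 31/2
  leading term uv: subtract (-9/2)·k_3 from -3uv + 19/2u + 3v + 31/2 → 5u + 5
  leading term u: no divisor's leading term divides it; move 5u to the remainder.
  leading term 1: no divisor's leading term divides it; move 5 to the remainder.
  remainder 5u + 5 ≠ 0; add k_4 = 5u + 5 to the basis.

S(k_3,k_4): lcm = uv. S = -3/2u - 2v - 7/2.
  leading term u: subtract (-3/10)·k_4 from -3/2u - 2v - 7/2 → -2v - 2
  leading term v: no divisor's leading term divides it; move -2v to the remainder.
  leading term 1: no divisor's leading term divides it; move -2 to the remainder.
  remainder -2v - 2 ≠ 0; add k_5 = -2v - 2 to the basis.

The other S-polynomials (S(h_2,k_3), S(h_1,k_4), S(h_2,k_4), S(h_1,k_5), S(h_2,k_5), S(k_3,k_5), S(k_4,k_5)) all reduce to 0 modulo the current basis, so we have a Gröbner basis.
Inter-reduce: drop elements whose leading term is divisible by another's, tail-reduce, and make monic.
Reduced Gröbner basis: {u + 1, v + 1}.

Same reduced basis, so the two generating sets span the same ideal.
The choice of monomial ordering does not affect the verdict — as long as both bases are computed under the same ordering, their equality decides ideal equality.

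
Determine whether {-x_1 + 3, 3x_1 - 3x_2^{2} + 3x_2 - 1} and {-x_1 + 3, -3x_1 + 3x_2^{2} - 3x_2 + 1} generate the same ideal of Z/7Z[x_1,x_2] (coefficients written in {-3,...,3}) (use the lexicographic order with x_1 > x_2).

Yes, the ideals are equal.

Two ideals are equal iff their reduced Gröbner bases coincide (the reduced basis is unique for a fixed ordering).
Buchberger on the first generating set:
f_1 = -x_1 + 3, LT = x_1.
f_2 = 3x_1 - 3x_2^{2} + 3x_2 - 1, LT = x_1.

S(f_1,f_2): lcm = x_1. S = x_2^{2} - x_2 + 2.
  leading term x_2^{2}: no divisor's leading term divides it; move x_2^{2} to the remainder.
  leading term x_2: no divisor's leading term divides it; move -x_2 to the remainder.
  leading term 1: no divisor's leading term divides it; move 2 to the remainder.
  remainder x_2^{2} - x_2 + 2 ≠ 0; add g_3 = x_2^{2} - x_2 + 2 to the basis.

The other S-polynomials (S(f_1,g_3), S(f_2,g_3)) all reduce to 0 modulo the current basis, so we have a Gröbner basis.
Inter-reduce: drop elements whose leading term is divisible by another's, tail-reduce, and make monic.
Reduced Gröbner basis: {x_1 - 3, x_2^{2} - x_2 + 2}.

Buchberger on the second generating set:
h_1 = -x_1 + 3, LT = x_1.
h_2 = -3x_1 + 3x_2^{2} - 3x_2 + 1, LT = x_1.

S(h_1,h_2): lcm = x_1. S = x_2^{2} - x_2 + 2.
  leading term x_2^{2}: no divisor's leading term divides it; move x_2^{2} to the remainder.
  leading term x_2: no divisor's leading term divides it; move -x_2 to the remainder.
  leading term 1: no divisor's leading term divides it; move 2 to the remainder.
  remainder x_2^{2} - x_2 + 2 ≠ 0; add k_3 = x_2^{2} - x_2 + 2 to the basis.

The other S-polynomials (S(h_1,k_3), S(h_2,k_3)) all reduce to 0 modulo the current basis, so we have a Gröbner basis.
Inter-reduce: drop elements whose leading term is divisible by another's, tail-reduce, and make monic.
Reduced Gröbner basis: {x_1 - 3, x_2^{2} - x_2 + 2}.

These coincide, so the ideals are equal.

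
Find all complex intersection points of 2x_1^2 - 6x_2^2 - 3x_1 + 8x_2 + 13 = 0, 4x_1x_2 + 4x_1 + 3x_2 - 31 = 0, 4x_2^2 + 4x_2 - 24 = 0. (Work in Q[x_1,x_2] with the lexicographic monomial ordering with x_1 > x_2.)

Compute a lex Gröbner basis by Buchberger's algorithm.
f_1 = 2x_1^2 - 3x_1 - 6x_2^2 + 8x_2 + 13, LT = x_1^2.
f_2 = 4x_1x_2 + 4x_1 + 3x_2 - 31, LT = x_1x_2.
f_3 = 4x_2^2 + 4x_2 - 24, LT = x_2^2.

S(f_1,f_2): lcm = x_1^2x_2. S = -x_1^2 - 9/4x_1x_2 + 31/4x_1 - 3x_2^3 + 4x_2^2 + 13/2x_2.
  reduce S modulo (f_1, f_2, f_3):
  remainder 17/2x_1 - 157/16x_2 + 209/16 ≠ 0; add h_4 = 17/2x_1 - 157/16x_2 + 209/16 to the basis.

S(f_2,f_3): lcm = x_1x_2^2. S = 6x_1 + 3/4x_2^2 - 31/4x_2.
  reduce S modulo (f_1, f_2, f_3, h_4):
  remainder -107/68x_2 - 321/68 ≠ 0; add h_5 = -107/68x_2 - 321/68 to the basis.

The other S-polynomials (S(f_1,f_3), S(f_1,h_4), S(f_2,h_4), S(f_3,h_4), S(f_1,h_5), S(f_2,h_5), S(f_3,h_5), S(h_4,h_5)) all reduce to 0 modulo the current basis, so we have a Gröbner basis.
Inter-reduce: drop elements whose leading term is divisible by another's, tail-reduce, and make monic.
Reduced Gröbner basis: {x_1 + 5, x_2 + 3}.

Elimination: the polynomial x_2 + 3 lies in the elimination ideal for x_2, so x_2 ∈ {-3}. For each such x_2, the remaining basis elements (now univariate) give the rest of the solution.
  x_2 = -3: the earlier basis element becomes x_1 + 5 = 0, giving x_1 = -5 — point (-5, -3).

{(-5, -3)}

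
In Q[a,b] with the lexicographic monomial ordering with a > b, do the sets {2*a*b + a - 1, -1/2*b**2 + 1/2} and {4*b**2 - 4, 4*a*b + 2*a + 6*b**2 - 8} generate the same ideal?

Yes, the ideals are equal.

Equality of ideals is decidable: compute both reduced Gröbner bases (unique for the ordering) and check whether they agree.
Buchberger on the first generating set:
f_1 = 2*a*b + a - 1, LT = a*b.
f_2 = -1/2*b**2 + 1/2, LT = b**2.

S(f_1,f_2): lcm = a*b**2. S = 1/2*a*b + a - 1/2*b.
  leading term a*b: subtract (1/4)·f_1 from 1/2*a*b + a - 1/2*b → 3/4*a - 1/2*b + 1/4
  leading term a: no divisor's leading term divides it; move 3/4*a to the remainder.
  leading term b: no divisor's leading term divides it; move -1/2*b to the remainder.
  leading term 1: no divisor's leading term divides it; move 1/4 to the remainder.
  remainder 3/4*a - 1/2*b + 1/4 ≠ 0; add g_3 = 3/4*a - 1/2*b + 1/4 to the basis.

The other S-polynomials (S(f_1,g_3), S(f_2,g_3)) all reduce to 0 modulo the current basis, so we have a Gröbner basis.
Inter-reduce: drop elements whose leading term is divisible by another's, tail-reduce, and make monic.
Reduced Gröbner basis: {a - 2/3*b + 1/3, b**2 - 1}.

Buchberger on the second generating set:
h_1 = 4*b**2 - 4, LT = b**2.
h_2 = 4*a*b + 2*a + 6*b**2 - 8, LT = a*b.

S(h_1,h_2): lcm = a*b**2. S = -1/2*a*b - a - 3/2*b**3 + 2*b.
  leading term a*b: subtract (-1/8)·h_2 from -1/2*a*b - a - 3/2*b**3 + 2*b → -3/4*a - 3/2*b**3 + 3/4*b**2 + 2*b - 1
  leading term a: no divisor's leading term divides it; move -3/4*a to the remainder.
  leading term b**3: subtract (-3/8*b)·h_1 from -3/2*b**3 + 3/4*b**2 + 2*b - 1 → 3/4*b**2 + 1/2*b - 1
  leading term b**2: subtract (3/16)·h_1 from 3/4*b**2 + 1/2*b - 1 → 1/2*b - 1/4
  leading term b: no divisor's leading term divides it; move 1/2*b to the remainder.
  leading term 1: no divisor's leading term divides it; move -1/4 to the remainder.
  remainder -3/4*a + 1/2*b - 1/4 ≠ 0; add k_3 = -3/4*a + 1/2*b - 1/4 to the basis.

The other S-polynomials (S(h_1,k_3), S(h_2,k_3)) all reduce to 0 modulo the current basis, so we have a Gröbner basis.
Inter-reduce: drop elements whose leading term is divisible by another's, tail-reduce, and make monic.
Reduced Gröbner basis: {a - 2/3*b + 1/3, b**2 - 1}.

The two bases agree; hence the ideals are identical.
The choice of monomial ordering does not affect the verdict — as long as both bases are computed under the same ordering, their equality decides ideal equality.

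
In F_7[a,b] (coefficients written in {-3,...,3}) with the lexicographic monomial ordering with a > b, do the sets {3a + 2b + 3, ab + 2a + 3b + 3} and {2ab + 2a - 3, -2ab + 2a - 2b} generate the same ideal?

Two ideals are equal iff their reduced Gröbner bases coincide (the reduced basis is unique for a fixed ordering).
Buchberger on the first generating set:
f_1 = 3a + 2b + 3, LT = a.
f_2 = ab + 2a + 3b + 3, LT = ab.

S(f_1,f_2): lcm = ab. S = -2a + 3b^{2} - 2b - 3.
  leading term a: subtract (-3)·f_1 from -2a + 3b^{2} - 2b - 3 → 3b^{2} - 3b - 1
  leading term b^{2}: no divisor's leading term divides it; move 3b^{2} to the remainder.
  leading term b: no divisor's leading term divides it; move -3b to the remainder.
  leading term 1: no divisor's leading term divides it; move -1 to the remainder.
  remainder 3b^{2} - 3b - 1 ≠ 0; add g_3 = 3b^{2} - 3b - 1 to the basis.

The other S-polynomials (S(f_1,g_3), S(f_2,g_3)) all reduce to 0 modulo the current basis, so we have a Gröbner basis.
Inter-reduce: drop elements whose leading term is divisible by another's, tail-reduce, and make monic.
Reduced Gröbner basis: {a + 3b + 1, b^{2} - b + 2}.

Buchberger on the second generating set:
h_1 = 2ab + 2a - 3, LT = ab.
h_2 = -2ab + 2a - 2b, LT = ab.

S(h_1,h_2): lcm = ab. S = 2a - b + 2.
  leading term a: no divisor's leading term divides it; move 2a to the remainder.
  leading term b: no divisor's leading term divides it; move -b to the remainder.
  leading term 1: no divisor's leading term divides it; move 2 to the remainder.
  remainder 2a - b + 2 ≠ 0; add k_3 = 2a - b + 2 to the basis.

S(h_1,k_3): lcm = ab. S = a - 3b^{2} - b + 2.
  leading term a: subtract (-3)·k_3 from a - 3b^{2} - b + 2 → -3b^{2} + 3b + 1
  leading term b^{2}: no divisor's leading term divides it; move -3b^{2} to the remainder.
  leading term b: no divisor's leading term divides it; move 3b to the remainder.
  leading term 1: no divisor's leading term divides it; move 1 to the remainder.
  remainder -3b^{2} + 3b + 1 ≠ 0; add k_4 = -3b^{2} + 3b + 1 to the basis.

The other S-polynomials (S(h_2,k_3), S(h_1,k_4), S(h_2,k_4), S(k_3,k_4)) all reduce to 0 modulo the current basis, so we have a Gröbner basis.
Inter-reduce: drop elements whose leading term is divisible by another's, tail-reduce, and make monic.
Reduced Gröbner basis: {a + 3b + 1, b^{2} - b + 2}.

Same reduced basis, so the two generating sets span the same ideal.

Yes, the ideals are equal.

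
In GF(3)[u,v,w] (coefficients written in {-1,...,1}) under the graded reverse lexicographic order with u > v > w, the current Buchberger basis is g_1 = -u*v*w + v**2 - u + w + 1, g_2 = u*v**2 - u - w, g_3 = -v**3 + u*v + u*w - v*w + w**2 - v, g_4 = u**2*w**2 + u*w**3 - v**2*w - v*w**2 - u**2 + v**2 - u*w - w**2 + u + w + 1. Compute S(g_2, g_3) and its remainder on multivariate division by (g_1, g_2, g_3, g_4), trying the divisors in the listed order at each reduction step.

lcm(LM(g_2), LM(g_3)) = u*v**3.
S = (lcm/LT(g_2))·g_2 − (lcm/LT(g_3))·g_3 = u**2*v + u**2*w - u*v*w + u*w**2 + u*v - v*w.
Reduce S modulo (g_1, g_2, g_3, g_4) in that order:
  leading term u**2*v: no divisor's leading term divides it; move u**2*v to the remainder.
  leading term u**2*w: no divisor's leading term divides it; move u**2*w to the remainder.
  leading term u*v*w: subtract (1)·g_1 from -u*v*w + u*w**2 + u*v - v*w → u*w**2 + u*v - v**2 - v*w + u - w - 1
  leading term u*w**2: no divisor's leading term divides it; move u*w**2 to the remainder.
  leading term u*v: no divisor's leading term divides it; move u*v to the remainder.
  leading term v**2: no divisor's leading term divides it; move -v**2 to the remainder.
  leading term v*w: no divisor's leading term divides it; move -v*w to the remainder.
  leading term u: no divisor's leading term divides it; move u to the remainder.
  leading term w: no divisor's leading term divides it; move -w to the remainder.
  leading term 1: no divisor's leading term divides it; move -1 to the remainder.
The remainder u**2*v + u**2*w + u*w**2 + u*v - v**2 - v*w + u - w - 1 is nonzero, so it would be added as the next basis element.

S(g_2, g_3) = u**2*v + u**2*w - u*v*w + u*w**2 + u*v - v*w; remainder on division = u**2*v + u**2*w + u*w**2 + u*v - v**2 - v*w + u - w - 1.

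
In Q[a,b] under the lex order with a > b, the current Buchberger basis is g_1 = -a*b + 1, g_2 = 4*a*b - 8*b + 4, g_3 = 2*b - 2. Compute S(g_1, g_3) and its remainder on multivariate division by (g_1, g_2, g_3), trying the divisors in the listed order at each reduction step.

S(g_1, g_3) = a - 1; remainder on division = a - 1.

lcm(LM(g_1), LM(g_3)) = a*b.
S = (lcm/LT(g_1))·g_1 − (lcm/LT(g_3))·g_3 = a - 1.
Reduce S modulo (g_1, g_2, g_3) in that order:
  leading term a: no divisor's leading term divides it; move a to the remainder.
  leading term 1: no divisor's leading term divides it; move -1 to the remainder.
The remainder a - 1 is nonzero, so it would be added as the next basis element.
An S-polynomial is built so that the two leading terms cancel; whether anything survives reduction is exactly the Gröbner-basis criterion.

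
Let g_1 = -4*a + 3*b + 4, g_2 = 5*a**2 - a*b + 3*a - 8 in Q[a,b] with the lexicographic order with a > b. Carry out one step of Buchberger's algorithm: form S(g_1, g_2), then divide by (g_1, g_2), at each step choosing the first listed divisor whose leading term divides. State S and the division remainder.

lcm(LM(g_1), LM(g_2)) = a**2.
S = (lcm/LT(g_1))·g_1 − (lcm/LT(g_2))·g_2 = -11/20*a*b - 8/5*a + 8/5.
Reduce S modulo (g_1, g_2) in that order:
  leading term a*b: subtract (11/80*b)·g_1 from -11/20*a*b - 8/5*a + 8/5 → -8/5*a - 33/80*b**2 - 11/20*b + 8/5
  leading term a: subtract (2/5)·g_1 from -8/5*a - 33/80*b**2 - 11/20*b + 8/5 → -33/80*b**2 - 7/4*b
  leading term b**2: no divisor's leading term divides it; move -33/80*b**2 to the remainder.
  leading term b: no divisor's leading term divides it; move -7/4*b to the remainder.
The remainder -33/80*b**2 - 7/4*b is nonzero, so it would be added as the next basis element.

S(g_1, g_2) = -11/20*a*b - 8/5*a + 8/5; remainder on division = -33/80*b**2 - 7/4*b.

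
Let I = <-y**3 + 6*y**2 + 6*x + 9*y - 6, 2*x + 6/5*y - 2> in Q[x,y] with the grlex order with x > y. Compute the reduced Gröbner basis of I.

f_1 = -y**3 + 6*y**2 + 6*x + 9*y - 6, LT = y**3.
f_2 = 2*x + 6/5*y - 2, LT = x.

The S-polynomials (S(f_1,f_2)) all reduce to 0 modulo the current basis, so we have a Gröbner basis.

G = {y**3 - 6*y**2 - 27/5*y, x + 3/5*y - 1}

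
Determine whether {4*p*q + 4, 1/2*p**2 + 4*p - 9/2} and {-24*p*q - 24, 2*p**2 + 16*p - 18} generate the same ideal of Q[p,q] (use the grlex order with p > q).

Two ideals are equal iff their reduced Gröbner bases coincide (the reduced basis is unique for a fixed ordering).
Buchberger on the first generating set:
f_1 = 4*p*q + 4, LT = p*q.
f_2 = 1/2*p**2 + 4*p - 9/2, LT = p**2.

S(f_1,f_2): lcm = p**2*q. S = -8*p*q + p + 9*q.
  leading term p*q: subtract (-2)·f_1 from -8*p*q + p + 9*q → p + 9*q + 8
  leading term p: no divisor's leading term divides it; move p to the remainder.
  leading term q: no divisor's leading term divides it; move 9*q to the remainder.
  leading term 1: no divisor's leading term divides it; move 8 to the remainder.
  remainder p + 9*q + 8 ≠ 0; add g_3 = p + 9*q + 8 to the basis.

S(f_1,g_3): lcm = p*q. S = -9*q**2 - 8*q + 1.
  leading term q**2: no divisor's leading term divides it; move -9*q**2 to the remainder.
  leading term q: no divisor's leading term divides it; move -8*q to the remainder.
  leading term 1: no divisor's leading term divides it; move 1 to the remainder.
  remainder -9*q**2 - 8*q + 1 ≠ 0; add g_4 = -9*q**2 - 8*q + 1 to the basis.

The other S-polynomials (S(f_2,g_3), S(f_1,g_4), S(f_2,g_4), S(g_3,g_4)) all reduce to 0 modulo the current basis, so we have a Gröbner basis.
Inter-reduce: drop elements whose leading term is divisible by another's, tail-reduce, and make monic.
Reduced Gröbner basis: {q**2 + 8/9*q - 1/9, p + 9*q + 8}.

Buchberger on the second generating set:
h_1 = -24*p*q - 24, LT = p*q.
h_2 = 2*p**2 + 16*p - 18, LT = p**2.

S(h_1,h_2): lcm = p**2*q. S = -8*p*q + p + 9*q.
  leading term p*q: subtract (1/3)·h_1 from -8*p*q + p + 9*q → p + 9*q + 8
  leading term p: no divisor's leading term divides it; move p to the remainder.
  leading term q: no divisor's leading term divides it; move 9*q to the remainder.
  leading term 1: no divisor's leading term divides it; move 8 to the remainder.
  remainder p + 9*q + 8 ≠ 0; add k_3 = p + 9*q + 8 to the basis.

S(h_1,k_3): lcm = p*q. S = -9*q**2 - 8*q + 1.
  leading term q**2: no divisor's leading term divides it; move -9*q**2 to the remainder.
  leading term q: no divisor's leading term divides it; move -8*q to the remainder.
  leading term 1: no divisor's leading term divides it; move 1 to the remainder.
  remainder -9*q**2 - 8*q + 1 ≠ 0; add k_4 = -9*q**2 - 8*q + 1 to the basis.

The other S-polynomials (S(h_2,k_3), S(h_1,k_4), S(h_2,k_4), S(k_3,k_4)) all reduce to 0 modulo the current basis, so we have a Gröbner basis.
Inter-reduce: drop elements whose leading term is divisible by another's, tail-reduce, and make monic.
Reduced Gröbner basis: {q**2 + 8/9*q - 1/9, p + 9*q + 8}.

The two bases agree; hence the ideals are identical.

Yes, the ideals are equal.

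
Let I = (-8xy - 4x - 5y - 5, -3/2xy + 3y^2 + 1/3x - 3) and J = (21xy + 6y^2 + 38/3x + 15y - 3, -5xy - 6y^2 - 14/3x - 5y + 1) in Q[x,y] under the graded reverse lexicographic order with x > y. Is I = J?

Equality of ideals is decidable: compute both reduced Gröbner bases (unique for the ordering) and check whether they agree.
Buchberger on the first generating set:
f_1 = -8xy - 4x - 5y - 5, LT = xy.
f_2 = -3/2xy + 3y^2 + 1/3x - 3, LT = xy.

S(f_1,f_2): lcm = xy. S = 2y^2 + 13/18x + 5/8y - 11/8.
  leading term y^2: no divisor's leading term divides it; move 2y^2 to the remainder.
  leading term x: no divisor's leading term divides it; move 13/18x to the remainder.
  leading term y: no divisor's leading term divides it; move 5/8y to the remainder.
  leading term 1: no divisor's leading term divides it; move -11/8 to the remainder.
  remainder 2y^2 + 13/18x + 5/8y - 11/8 ≠ 0; add g_3 = 2y^2 + 13/18x + 5/8y - 11/8 to the basis.

S(f_1,g_3): lcm = xy^2. S = -13/36x^2 + 3/16xy + 5/8y^2 + 11/16x + 5/8y.
  leading term x^2: no divisor's leading term divides it; move -13/36x^2 to the remainder.
  leading term xy: subtract (-3/128)·f_1 from 3/16xy + 5/8y^2 + 11/16x + 5/8y → 5/8y^2 + 19/32x + 65/128y - 15/128
  leading term y^2: subtract (5/16)·g_3 from 5/8y^2 + 19/32x + 65/128y - 15/128 → 53/144x + 5/16y + 5/16
  leading term x: no divisor's leading term divides it; move 53/144x to the remainder.
  leading term y: no divisor's leading term divides it; move 5/16y to the remainder.
  leading term 1: no divisor's leading term divides it; move 5/16 to the remainder.
  remainder -13/36x^2 + 53/144x + 5/16y + 5/16 ≠ 0; add g_4 = -13/36x^2 + 53/144x + 5/16y + 5/16 to the basis.

The other S-polynomials (S(f_2,g_3), S(f_1,g_4), S(f_2,g_4), S(g_3,g_4)) all reduce to 0 modulo the current basis, so we have a Gröbner basis.
Inter-reduce: drop elements whose leading term is divisible by another's, tail-reduce, and make monic.
Reduced Gröbner basis: {x^2 - 53/52x - 45/52y - 45/52, xy + 1/2x + 5/8y + 5/8, y^2 + 13/36x + 5/16y - 11/16}.

Buchberger on the second generating set:
h_1 = 21xy + 6y^2 + 38/3x + 15y - 3, LT = xy.
h_2 = -5xy - 6y^2 - 14/3x - 5y + 1, LT = xy.

S(h_1,h_2): lcm = xy. S = -32/35y^2 - 104/315x - 2/7y + 2/35.
  leading term y^2: no divisor's leading term divides it; move -32/35y^2 to the remainder.
  leading term x: no divisor's leading term divides it; move -104/315x to the remainder.
  leading term y: no divisor's leading term divides it; move -2/7y to the remainder.
  leading term 1: no divisor's leading term divides it; move 2/35 to the remainder.
  remainder -32/35y^2 - 104/315x - 2/7y + 2/35 ≠ 0; add k_3 = -32/35y^2 - 104/315x - 2/7y + 2/35 to the basis.

S(h_1,k_3): lcm = xy^2. S = 2/7y^3 - 13/36x^2 + 293/1008xy + 5/7y^2 + 1/16x - 1/7y.
  leading term y^3: subtract (-5/16y)·k_3 from 2/7y^3 - 13/36x^2 + 293/1008xy + 5/7y^2 + 1/16x - 1/7y → -13/36x^2 + 3/16xy + 5/8y^2 + 1/16x - 1/8y
  leading term x^2: no divisor's leading term divides it; move -13/36x^2 to the remainder.
  leading term xy: subtract (1/112)·h_1 from 3/16xy + 5/8y^2 + 1/16x - 1/8y → 4/7y^2 - 17/336x - 29/112y + 3/112
  leading term y^2: subtract (-5/8)·k_3 from 4/7y^2 - 17/336x - 29/112y + 3/112 → -37/144x - 7/16y + 1/16
  leading term x: no divisor's leading term divides it; move -37/144x to the remainder.
  leading term y: no divisor's leading term divides it; move -7/16y to the remainder.
  leading term 1: no divisor's leading term divides it; move 1/16 to the remainder.
  remainder -13/36x^2 - 37/144x - 7/16y + 1/16 ≠ 0; add k_4 = -13/36x^2 - 37/144x - 7/16y + 1/16 to the basis.

The other S-polynomials (S(h_2,k_3), S(h_1,k_4), S(h_2,k_4), S(k_3,k_4)) all reduce to 0 modulo the current basis, so we have a Gröbner basis.
Inter-reduce: drop elements whose leading term is divisible by another's, tail-reduce, and make monic.
Reduced Gröbner basis: {x^2 + 37/52x + 63/52y - 9/52, xy + 1/2x + 5/8y - 1/8, y^2 + 13/36x + 5/16y - 1/16}.

Since the reduced bases disagree, the two ideals are not the same.

No, the ideals differ.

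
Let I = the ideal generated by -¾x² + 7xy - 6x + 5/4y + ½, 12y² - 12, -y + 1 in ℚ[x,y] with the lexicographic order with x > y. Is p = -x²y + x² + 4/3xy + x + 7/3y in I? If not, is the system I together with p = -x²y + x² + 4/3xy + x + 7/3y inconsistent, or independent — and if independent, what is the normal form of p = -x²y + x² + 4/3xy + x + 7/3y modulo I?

-x²y + x² + 4/3xy + x + 7/3y is independent of I; its normal form modulo I is 7/3x + 7/3.

First compute the reduced Gröbner basis of I by Buchberger's algorithm.
f_1 = -¾x² + 7xy - 6x + 5/4y + ½, LT = x².
f_2 = 12y² - 12, LT = y².
f_3 = -y + 1, LT = y.

The S-polynomials (S(f_1,f_2), S(f_1,f_3), S(f_2,f_3)) all reduce to 0 modulo the current basis, so we have a Gröbner basis.
Inter-reduce: drop elements whose leading term is divisible by another's, tail-reduce, and make monic.
Reduced Gröbner basis: {x² - 4/3x - 7/3, y - 1}.
Label its elements g_1 = x² - 4/3x - 7/3, g_2 = y - 1.

Reduce p = -x²y + x² + 4/3xy + x + 7/3y modulo G:
  leading term x²y: subtract (-y)·g_1 from -x²y + x² + 4/3xy + x + 7/3y → x² + x
  leading term x²: subtract (1)·g_1 from x² + x → 7/3x + 7/3
  leading term x: no divisor's leading term divides it; move 7/3x to the remainder.
  leading term 1: no divisor's leading term divides it; move 7/3 to the remainder.
  normal form = 7/3x + 7/3.
The normal form is nonzero, so p ∉ I. Since p minus its normal form lies in I, I + (p) = I + (r) where r = 7/3x + 7/3; decide whether this ideal is the whole ring.
Run Buchberger on G together with r (pairs among the g_i already reduce to 0 since G is a Gröbner basis):
g_1 = x² - 4/3x - 7/3, LT = x².
g_2 = y - 1, LT = y.
r = 7/3x + 7/3, LT = x.

The S-polynomials (S(g_1,g_2), S(g_1,r), S(g_2,r)) all reduce to 0 modulo the current basis, so we have a Gröbner basis.
Inter-reduce: drop elements whose leading term is divisible by another's, tail-reduce, and make monic.
Reduced Gröbner basis: {x + 1, y - 1}.
The reduced Gröbner basis of I + (p) is {x + 1, y - 1} ≠ {1}, a proper ideal, so the enlarged system stays consistent: p is independent of I, with normal form 7/3x + 7/3.

Ideal membership is decidable via reduction modulo a Gröbner basis.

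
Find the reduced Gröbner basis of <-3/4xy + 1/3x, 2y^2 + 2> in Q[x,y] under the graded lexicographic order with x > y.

This is the nonlinear analogue of row-reducing a linear system.

f_1 = -3/4xy + 1/3x, LT = xy.
f_2 = 2y^2 + 2, LT = y^2.

S(f_1,f_2): lcm = xy^2. S = -4/9xy - x.
  leading term xy: subtract (16/27)·f_1 from -4/9xy - x → -97/81x
  leading term x: no divisor's leading term divides it; move -97/81x to the remainder.
  remainder -97/81x ≠ 0; add g_3 = -97/81x to the basis.

The other S-polynomials (S(f_1,g_3), S(f_2,g_3)) all reduce to 0 modulo the current basis, so we have a Gröbner basis.
Inter-reduce: drop elements whose leading term is divisible by another's, tail-reduce, and make monic.

G = {y^2 + 1, x}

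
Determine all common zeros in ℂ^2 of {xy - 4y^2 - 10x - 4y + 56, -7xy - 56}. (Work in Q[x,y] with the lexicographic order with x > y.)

Compute a lex Gröbner basis by Buchberger's algorithm.
f_1 = xy - 10x - 4y^2 - 4y + 56, LT = xy.
f_2 = -7xy - 56, LT = xy.

S(f_1,f_2): lcm = xy. S = -10x - 4y^2 - 4y + 48.
  leading term x: no divisor's leading term divides it; move -10x to the remainder.
  leading term y^2: no divisor's leading term divides it; move -4y^2 to the remainder.
  leading term y: no divisor's leading term divides it; move -4y to the remainder.
  leading term 1: no divisor's leading term divides it; move 48 to the remainder.
  remainder -10x - 4y^2 - 4y + 48 ≠ 0; add h_3 = -10x - 4y^2 - 4y + 48 to the basis.

S(f_1,h_3): lcm = xy. S = -10x - 2/5y^3 - 22/5y^2 + 4/5y + 56.
  leading term x: subtract (1)·h_3 from -10x - 2/5y^3 - 22/5y^2 + 4/5y + 56 → -2/5y^3 - 2/5y^2 + 24/5y + 8
  leading term y^3: no divisor's leading term divides it; move -2/5y^3 to the remainder.
  leading term y^2: no divisor's leading term divides it; move -2/5y^2 to the remainder.
  leading term y: no divisor's leading term divides it; move 24/5y to the remainder.
  leading term 1: no divisor's leading term divides it; move 8 to the remainder.
  remainder -2/5y^3 - 2/5y^2 + 24/5y + 8 ≠ 0; add h_4 = -2/5y^3 - 2/5y^2 + 24/5y + 8 to the basis.

The other S-polynomials (S(f_2,h_3), S(f_1,h_4), S(f_2,h_4), S(h_3,h_4)) all reduce to 0 modulo the current basis, so we have a Gröbner basis.
Inter-reduce: drop elements whose leading term is divisible by another's, tail-reduce, and make monic.
Reduced Gröbner basis: {x + 2/5y^2 + 2/5y - 24/5, y^3 + y^2 - 12y - 20}.

Since the basis is lex-ordered, y^3 + y^2 - 12y - 20 is univariate in y. Its roots are {-2, 1/2 - sqrt(41)/2, 1/2 + sqrt(41)/2}. Back-substituting each root into the other basis elements fixes the other coordinates.
  y = -2: the earlier basis element becomes x - 4 = 0, giving x = 4 — point (4, -2).
  y = 1/2 - sqrt(41)/2: the earlier basis element becomes x - 2*sqrt(41)/5 - 2/5 = 0, giving x = 2/5 + 2*sqrt(41)/5 — point (2/5 + 2*sqrt(41)/5, 1/2 - sqrt(41)/2).
  y = 1/2 + sqrt(41)/2: the earlier basis element becomes x - 2/5 + 2*sqrt(41)/5 = 0, giving x = 2/5 - 2*sqrt(41)/5 — point (2/5 - 2*sqrt(41)/5, 1/2 + sqrt(41)/2).
Check: every point annihilates each of the original generators.
This is the nonlinear analogue of row-reducing a linear system.

{(4, -2), (2/5 + 2*sqrt(41)/5, 1/2 - sqrt(41)/2), (2/5 - 2*sqrt(41)/5, 1/2 + sqrt(41)/2)}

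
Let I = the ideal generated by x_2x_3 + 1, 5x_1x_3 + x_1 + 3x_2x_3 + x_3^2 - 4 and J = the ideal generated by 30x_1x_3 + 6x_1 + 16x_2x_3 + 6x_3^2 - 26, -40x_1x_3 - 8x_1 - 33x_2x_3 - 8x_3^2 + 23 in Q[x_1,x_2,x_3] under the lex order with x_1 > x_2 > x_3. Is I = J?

Yes, the ideals are equal.

For a fixed monomial order, each ideal has a unique reduced Gröbner basis; comparing bases decides equality.
Buchberger on the first generating set:
f_1 = x_2x_3 + 1, LT = x_2x_3.
f_2 = 5x_1x_3 + x_1 + 3x_2x_3 + x_3^2 - 4, LT = x_1x_3.

S(f_1,f_2): lcm = x_1x_2x_3. S = -1/5x_1x_2 + x_1 - 3/5x_2^2x_3 - 1/5x_2x_3^2 + 4/5x_2.
  leading term x_1x_2: no divisor's leading term divides it; move -1/5x_1x_2 to the remainder.
  leading term x_1: no divisor's leading term divides it; move x_1 to the remainder.
  leading term x_2^2x_3: subtract (-3/5x_2)·f_1 from -3/5x_2^2x_3 - 1/5x_2x_3^2 + 4/5x_2 → -1/5x_2x_3^2 + 7/5x_2
  leading term x_2x_3^2: subtract (-1/5x_3)·f_1 from -1/5x_2x_3^2 + 7/5x_2 → 7/5x_2 + 1/5x_3
  leading term x_2: no divisor's leading term divides it; move 7/5x_2 to the remainder.
  leading term x_3: no divisor's leading term divides it; move 1/5x_3 to the remainder.
  remainder -1/5x_1x_2 + x_1 + 7/5x_2 + 1/5x_3 ≠ 0; add g_3 = -1/5x_1x_2 + x_1 + 7/5x_2 + 1/5x_3 to the basis.

The other S-polynomials (S(f_1,g_3), S(f_2,g_3)) all reduce to 0 modulo the current basis, so we have a Gröbner basis.
Inter-reduce: drop elements whose leading term is divisible by another's, tail-reduce, and make monic.
Reduced Gröbner basis: {x_1x_2 - 5x_1 - 7x_2 - x_3, x_1x_3 + 1/5x_1 + 1/5x_3^2 - 7/5, x_2x_3 + 1}.

Buchberger on the second generating set:
h_1 = 30x_1x_3 + 6x_1 + 16x_2x_3 + 6x_3^2 - 26, LT = x_1x_3.
h_2 = -40x_1x_3 - 8x_1 - 33x_2x_3 - 8x_3^2 + 23, LT = x_1x_3.

S(h_1,h_2): lcm = x_1x_3. S = -7/24x_2x_3 - 7/24.
  leading term x_2x_3: no divisor's leading term divides it; move -7/24x_2x_3 to the remainder.
  leading term 1: no divisor's leading term divides it; move -7/24 to the remainder.
  remainder -7/24x_2x_3 - 7/24 ≠ 0; add k_3 = -7/24x_2x_3 - 7/24 to the basis.

S(h_1,k_3): lcm = x_1x_2x_3. S = 1/5x_1x_2 - x_1 + 8/15x_2^2x_3 + 1/5x_2x_3^2 - 13/15x_2.
  leading term x_1x_2: no divisor's leading term divides it; move 1/5x_1x_2 to the remainder.
  leading term x_1: no divisor's leading term divides it; move -x_1 to the remainder.
  leading term x_2^2x_3: subtract (-64/35x_2)·k_3 from 8/15x_2^2x_3 + 1/5x_2x_3^2 - 13/15x_2 → 1/5x_2x_3^2 - 7/5x_2
  leading term x_2x_3^2: subtract (-24/35x_3)·k_3 from 1/5x_2x_3^2 - 7/5x_2 → -7/5x_2 - 1/5x_3
  leading term x_2: no divisor's leading term divides it; move -7/5x_2 to the remainder.
  leading term x_3: no divisor's leading term divides it; move -1/5x_3 to the remainder.
  remainder 1/5x_1x_2 - x_1 - 7/5x_2 - 1/5x_3 ≠ 0; add k_4 = 1/5x_1x_2 - x_1 - 7/5x_2 - 1/5x_3 to the basis.

The other S-polynomials (S(h_2,k_3), S(h_1,k_4), S(h_2,k_4), S(k_3,k_4)) all reduce to 0 modulo the current basis, so we have a Gröbner basis.
Inter-reduce: drop elements whose leading term is divisible by another's, tail-reduce, and make monic.
Reduced Gröbner basis: {x_1x_2 - 5x_1 - 7x_2 - x_3, x_1x_3 + 1/5x_1 + 1/5x_3^2 - 7/5, x_2x_3 + 1}.

The two bases agree; hence the ideals are identical.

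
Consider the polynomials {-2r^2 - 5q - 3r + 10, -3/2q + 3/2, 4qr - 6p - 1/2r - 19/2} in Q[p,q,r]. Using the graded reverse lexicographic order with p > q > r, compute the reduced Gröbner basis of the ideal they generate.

G = {r^2 + 3/2r - 5/2, p - 7/12r + 19/12, q - 1}

f_1 = -2r^2 - 5q - 3r + 10, LT = r^2.
f_2 = -3/2q + 3/2, LT = q.
f_3 = 4qr - 6p - 1/2r - 19/2, LT = qr.

S(f_1,f_3): lcm = qr^2. S = 5/2q^2 + 3/2pr + 3/2qr + 1/8r^2 - 5q + 19/8r.
  reduce S modulo (f_1, f_2, f_3):
  remainder 3/2pr + 59/16r - 35/16 ≠ 0; add g_4 = 3/2pr + 59/16r - 35/16 to the basis.

S(f_2,f_3): lcm = qr. S = 3/2p - 7/8r + 19/8.
  reduce S modulo (f_1, f_2, f_3, g_4):
  remainder 3/2p - 7/8r + 19/8 ≠ 0; add g_5 = 3/2p - 7/8r + 19/8 to the basis.

The other S-polynomials (S(f_1,f_2), S(f_1,g_4), S(f_2,g_4), S(f_3,g_4), S(f_1,g_5), S(f_2,g_5), S(f_3,g_5), S(g_4,g_5)) all reduce to 0 modulo the current basis, so we have a Gröbner basis.
Inter-reduce: drop elements whose leading term is divisible by another's, tail-reduce, and make monic.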